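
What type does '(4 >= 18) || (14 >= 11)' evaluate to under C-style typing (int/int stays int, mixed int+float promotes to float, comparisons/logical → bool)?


Operand types: bool || bool
Rule: logical operators take bool operands and yield bool
Result type: bool


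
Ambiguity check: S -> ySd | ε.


balanced y^n…d^n: each string has a unique parse
Unambiguous


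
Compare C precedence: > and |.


'>' is relational (level 7); '|' is bitwise OR (level 3)
Higher level binds tighter
'>' has higher precedence than '|'


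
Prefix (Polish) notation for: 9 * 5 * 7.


left-to-right (same/higher precedence on left): tree is (* (* 9 5) 7)
Prefix: * * 9 5 7


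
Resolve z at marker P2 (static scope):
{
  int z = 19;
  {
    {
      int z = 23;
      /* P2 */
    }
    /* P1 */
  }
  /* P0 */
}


z declared in the same block as P2
z = 23


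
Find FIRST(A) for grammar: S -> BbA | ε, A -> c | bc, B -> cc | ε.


Per alternative of A: FIRST(c) = {c}; FIRST(bc) = {b}
FIRST(A) = {b, c}


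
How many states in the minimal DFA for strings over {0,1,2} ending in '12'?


Track the longest suffix of input matching a prefix of '12': 3 classes (prefixes of length 0..2)
Minimal DFA: 3 states


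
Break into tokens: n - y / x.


Scan left to right, longest-match per lexeme
Tokens: ID(n), OP(-), ID(y), OP(/), ID(x)


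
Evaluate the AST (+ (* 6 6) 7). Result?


Evaluate inner: (* 6 6) = 36
Evaluate root: (+ 36 7) = 43
Result: 43


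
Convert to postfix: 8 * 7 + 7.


Left to right (same or higher precedence on left)
Postfix: 8 7 * 7 +


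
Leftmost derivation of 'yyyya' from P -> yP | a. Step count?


Derivation: P => yP => yyP => yyyP => yyyyP => yyyya
Steps: 5


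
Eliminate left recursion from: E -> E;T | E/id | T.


Left-recursive alternatives: E;T, E/id; non-recursive: T
Introduce E': E -> TE', E' -> ;TE' | /idE' | ε


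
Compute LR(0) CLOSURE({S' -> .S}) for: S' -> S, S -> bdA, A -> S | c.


Start: S' -> .S
For each item with dot before a nonterminal B, add B -> .γ for every B-production
Closure: [S' -> .S, S -> .bdA]


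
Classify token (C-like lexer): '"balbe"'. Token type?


Pattern: double-quoted sequence
Type: STRING_LITERAL


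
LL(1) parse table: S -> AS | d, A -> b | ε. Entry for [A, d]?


For [A, d]: ε is nullable and 'd' ∈ FOLLOW(A)
Entry: A -> ε


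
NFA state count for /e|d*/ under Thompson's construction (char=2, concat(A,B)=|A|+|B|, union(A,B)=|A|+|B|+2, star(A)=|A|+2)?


Syntax tree has 2 char leaf(s), 1 union(s), 1 star(s)
chars contribute 2×2 = 4; each union adds +2; each star adds +2
Total: 4 + 2 + 2 = 8 states


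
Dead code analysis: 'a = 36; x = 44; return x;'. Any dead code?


a is assigned but never read
Dead: 'a = 36'


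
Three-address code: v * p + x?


Break into single-operator statements:
t1 = v * p
t2 = t1 + x


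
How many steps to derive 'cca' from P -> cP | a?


Derivation: P => cP => ccP => cca
Steps: 3


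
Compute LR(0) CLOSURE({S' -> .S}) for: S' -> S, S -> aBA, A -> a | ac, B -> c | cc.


Start: S' -> .S
For each item with dot before a nonterminal B, add B -> .γ for every B-production
Closure: [S' -> .S, S -> .aBA]


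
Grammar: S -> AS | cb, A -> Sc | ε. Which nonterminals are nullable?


A nonterminal is nullable iff some alternative derives ε (directly, or every symbol in it is nullable)
Nullable: {A}


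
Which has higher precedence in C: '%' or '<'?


'%' is multiplicative (level 10); '<' is relational (level 7)
Higher level binds tighter
'%' has higher precedence than '<'


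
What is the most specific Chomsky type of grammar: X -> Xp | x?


Left-linear: every RHS is a terminal or one nonterminal followed by a terminal
Classification: Type 3 (Regular)


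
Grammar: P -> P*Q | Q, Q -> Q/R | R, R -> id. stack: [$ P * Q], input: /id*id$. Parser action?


'/' can extend Q; shift to build Q -> Q/R
Action: shift


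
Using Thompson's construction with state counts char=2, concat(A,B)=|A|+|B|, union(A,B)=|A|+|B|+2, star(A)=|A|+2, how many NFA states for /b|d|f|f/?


Syntax tree has 4 char leaf(s), 3 union(s), 0 star(s)
chars contribute 4×2 = 8; each union adds +2; each star adds +2
Total: 8 + 6 + 0 = 14 states


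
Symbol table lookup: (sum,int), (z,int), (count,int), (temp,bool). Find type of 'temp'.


Lookup 'temp' → type bool


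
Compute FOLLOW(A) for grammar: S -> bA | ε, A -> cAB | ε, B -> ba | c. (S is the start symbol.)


$ ∈ FOLLOW(S). For each A -> αBβ: add FIRST(β)\{ε} to FOLLOW(B); if β nullable, add FOLLOW(A).
FOLLOW(A) = {$, b, c}


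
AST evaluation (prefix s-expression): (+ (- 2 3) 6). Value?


Evaluate inner: (- 2 3) = -1
Evaluate root: (+ -1 6) = 5
Result: 5


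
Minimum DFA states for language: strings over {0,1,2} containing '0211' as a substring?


KMP-style automaton: 4 progress states + 1 absorbing accept = 5
Minimal DFA: 5 states


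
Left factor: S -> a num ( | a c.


Common prefix: 'a'
Factored: S -> a S', S' -> num ( | c


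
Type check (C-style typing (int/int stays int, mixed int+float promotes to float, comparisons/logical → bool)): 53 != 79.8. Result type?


Operand types: int != float
Rule: comparison yields bool
Result type: bool


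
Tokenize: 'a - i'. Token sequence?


Scan left to right, longest-match per lexeme
Tokens: ID(a), OP(-), ID(i)


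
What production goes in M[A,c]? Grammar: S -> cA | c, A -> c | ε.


For [A, c]: 'c' ∈ FIRST(c)
Entry: A -> c


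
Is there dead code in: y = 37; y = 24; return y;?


first assignment to y is overwritten before any read
Dead: 'y = 37'


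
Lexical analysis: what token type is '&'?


Pattern: operator symbol
Type: OPERATOR


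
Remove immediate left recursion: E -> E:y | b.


Left-recursive alternatives: E:y; non-recursive: b
Introduce E': E -> bE', E' -> :yE' | ε


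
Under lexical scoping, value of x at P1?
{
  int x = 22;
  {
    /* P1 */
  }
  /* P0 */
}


P1's block does not declare x; resolves to the enclosing declaration at depth 0
x = 22


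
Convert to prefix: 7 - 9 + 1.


left-to-right (same/higher precedence on left): tree is (+ (- 7 9) 1)
Prefix: + - 7 9 1


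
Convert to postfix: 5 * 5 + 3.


Left to right (same or higher precedence on left)
Postfix: 5 5 * 3 +


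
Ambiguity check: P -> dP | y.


right-linear, alternatives start with distinct terminals 'd' vs 'y': unique leftmost derivation
Unambiguous


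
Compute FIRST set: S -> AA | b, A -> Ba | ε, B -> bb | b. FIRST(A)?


Per alternative of A: FIRST(Ba) = {b}; FIRST(ε) = {ε}
FIRST(A) = {b, ε}


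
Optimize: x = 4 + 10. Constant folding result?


4 + 10 = 14 at compile time
Optimized: x = 14


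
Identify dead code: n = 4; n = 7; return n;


first assignment to n is overwritten before any read
Dead: 'n = 4'


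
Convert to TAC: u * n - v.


Break into single-operator statements:
t1 = u * n
t2 = t1 - v


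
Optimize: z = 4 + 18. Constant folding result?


4 + 18 = 22 at compile time
Optimized: z = 22


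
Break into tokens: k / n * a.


Scan left to right, longest-match per lexeme
Tokens: ID(k), OP(/), ID(n), OP(*), ID(a)


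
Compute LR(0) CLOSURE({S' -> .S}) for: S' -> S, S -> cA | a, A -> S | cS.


Start: S' -> .S
For each item with dot before a nonterminal B, add B -> .γ for every B-production
Closure: [S' -> .S, S -> .cA, S -> .a]


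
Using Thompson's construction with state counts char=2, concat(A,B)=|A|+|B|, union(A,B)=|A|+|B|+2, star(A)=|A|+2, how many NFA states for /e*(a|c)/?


Syntax tree has 3 char leaf(s), 1 union(s), 1 star(s)
chars contribute 3×2 = 6; each union adds +2; each star adds +2
Total: 6 + 2 + 2 = 10 states


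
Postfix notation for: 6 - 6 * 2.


* has higher precedence, evaluate 6*2 first
Postfix: 6 6 2 * -


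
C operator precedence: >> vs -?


'-' is additive (level 9); '>>' is shift (level 8)
Higher level binds tighter
'-' has higher precedence than '>>'


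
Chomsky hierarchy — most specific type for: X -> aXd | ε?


Single nonterminal LHS, but a^n d^n is not regular
Classification: Type 2 (Context-Free)


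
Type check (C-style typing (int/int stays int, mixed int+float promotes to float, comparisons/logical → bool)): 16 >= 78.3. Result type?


Operand types: int >= float
Rule: comparison yields bool
Result type: bool


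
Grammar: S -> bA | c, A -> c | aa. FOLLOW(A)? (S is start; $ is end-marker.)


$ ∈ FOLLOW(S). For each A -> αBβ: add FIRST(β)\{ε} to FOLLOW(B); if β nullable, add FOLLOW(A).
FOLLOW(A) = {$}


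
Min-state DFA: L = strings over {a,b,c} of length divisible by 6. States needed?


Track length mod 6: states 0..5, accept at 0
Minimal DFA: 6 states


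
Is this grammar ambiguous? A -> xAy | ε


balanced x^n…y^n: each string has a unique parse
Unambiguous


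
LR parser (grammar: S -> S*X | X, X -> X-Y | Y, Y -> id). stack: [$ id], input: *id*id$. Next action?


'id' on top is the handle for Y -> id
Action: reduce (Y -> id)


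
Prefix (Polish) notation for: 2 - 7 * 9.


'*' binds tighter: tree is (- 2 (* 7 9))
Prefix: - 2 * 7 9


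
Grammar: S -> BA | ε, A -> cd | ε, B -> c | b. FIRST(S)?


Per alternative of S: FIRST(BA) = {b, c}; FIRST(ε) = {ε}
FIRST(S) = {b, c, ε}


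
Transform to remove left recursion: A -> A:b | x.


Left-recursive alternatives: A:b; non-recursive: x
Introduce A': A -> xA', A' -> :bA' | ε


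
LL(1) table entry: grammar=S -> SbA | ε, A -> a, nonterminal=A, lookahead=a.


For [A, a]: 'a' ∈ FIRST(a)
Entry: A -> a


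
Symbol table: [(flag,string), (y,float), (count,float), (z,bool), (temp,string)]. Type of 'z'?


Lookup 'z' → type bool


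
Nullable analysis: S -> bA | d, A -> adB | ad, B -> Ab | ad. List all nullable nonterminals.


A nonterminal is nullable iff some alternative derives ε (directly, or every symbol in it is nullable)
Nullable: {}


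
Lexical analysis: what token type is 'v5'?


Pattern: letter/underscore followed by alphanumerics, not a keyword
Type: IDENTIFIER


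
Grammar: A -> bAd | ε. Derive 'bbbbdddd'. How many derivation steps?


Derivation: A => bAd => bbAdd => bbbAddd => bbbbAdddd => bbbbdddd
Steps: 5


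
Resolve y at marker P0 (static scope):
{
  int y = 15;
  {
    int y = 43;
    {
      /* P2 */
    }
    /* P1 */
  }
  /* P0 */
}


y declared in the same block as P0
y = 15


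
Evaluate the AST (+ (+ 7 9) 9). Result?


Evaluate inner: (+ 7 9) = 16
Evaluate root: (+ 16 9) = 25
Result: 25


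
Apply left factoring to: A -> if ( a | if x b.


Common prefix: 'if'
Factored: A -> if A', A' -> ( a | x b


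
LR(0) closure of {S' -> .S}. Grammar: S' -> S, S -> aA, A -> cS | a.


Start: S' -> .S
For each item with dot before a nonterminal B, add B -> .γ for every B-production
Closure: [S' -> .S, S -> .aA]


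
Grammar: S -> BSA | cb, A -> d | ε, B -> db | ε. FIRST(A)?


Per alternative of A: FIRST(d) = {d}; FIRST(ε) = {ε}
FIRST(A) = {d, ε}


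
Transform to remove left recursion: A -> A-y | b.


Left-recursive alternatives: A-y; non-recursive: b
Introduce A': A -> bA', A' -> -yA' | ε


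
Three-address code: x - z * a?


Break into single-operator statements:
t1 = z * a
t2 = x - t1


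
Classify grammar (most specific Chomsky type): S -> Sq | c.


Left-linear: every RHS is a terminal or one nonterminal followed by a terminal
Classification: Type 3 (Regular)


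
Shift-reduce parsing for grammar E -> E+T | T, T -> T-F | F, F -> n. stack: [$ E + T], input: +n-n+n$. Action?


handle 'E+T' on top; lookahead ∈ FOLLOW(E) = {+, $}
Action: reduce (E -> E+T)


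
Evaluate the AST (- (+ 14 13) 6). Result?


Evaluate inner: (+ 14 13) = 27
Evaluate root: (- 27 6) = 21
Result: 21


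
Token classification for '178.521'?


Pattern: digits with a decimal point
Type: FLOAT_LITERAL


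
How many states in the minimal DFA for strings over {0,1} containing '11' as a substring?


KMP-style automaton: 2 progress states + 1 absorbing accept = 3
Minimal DFA: 3 states


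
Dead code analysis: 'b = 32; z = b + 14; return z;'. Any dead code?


b is read by z's definition; z is returned
No dead code


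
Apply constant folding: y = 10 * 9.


10 * 9 = 90 at compile time
Optimized: y = 90


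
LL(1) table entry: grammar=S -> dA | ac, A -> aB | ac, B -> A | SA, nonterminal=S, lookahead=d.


For [S, d]: 'd' ∈ FIRST(dA)
Entry: S -> dA


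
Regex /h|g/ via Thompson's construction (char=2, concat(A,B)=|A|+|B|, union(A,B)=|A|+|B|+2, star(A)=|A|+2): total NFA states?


Syntax tree has 2 char leaf(s), 1 union(s), 0 star(s)
chars contribute 2×2 = 4; each union adds +2; each star adds +2
Total: 4 + 2 + 0 = 6 states


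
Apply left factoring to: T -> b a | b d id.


Common prefix: 'b'
Factored: T -> b T', T' -> a | d id


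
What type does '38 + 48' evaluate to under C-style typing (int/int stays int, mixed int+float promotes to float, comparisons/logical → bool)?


Operand types: int + int
Rule: mixed int/float promotes to float; int/int stays int
Result type: int


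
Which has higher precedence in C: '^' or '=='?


'==' is equality (level 6); '^' is bitwise XOR (level 4)
Higher level binds tighter
'==' has higher precedence than '^'


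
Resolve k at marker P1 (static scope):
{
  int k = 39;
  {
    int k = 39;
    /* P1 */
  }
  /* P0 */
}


k declared in the same block as P1
k = 39


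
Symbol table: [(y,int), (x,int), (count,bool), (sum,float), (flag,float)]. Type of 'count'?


Lookup 'count' → type bool


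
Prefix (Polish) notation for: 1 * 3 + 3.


left-to-right (same/higher precedence on left): tree is (+ (* 1 3) 3)
Prefix: + * 1 3 3


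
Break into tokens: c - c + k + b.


Scan left to right, longest-match per lexeme
Tokens: ID(c), OP(-), ID(c), OP(+), ID(k), OP(+), ID(b)


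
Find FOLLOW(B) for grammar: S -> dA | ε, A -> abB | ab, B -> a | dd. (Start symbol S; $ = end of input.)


$ ∈ FOLLOW(S). For each A -> αBβ: add FIRST(β)\{ε} to FOLLOW(B); if β nullable, add FOLLOW(A).
FOLLOW(B) = {$}


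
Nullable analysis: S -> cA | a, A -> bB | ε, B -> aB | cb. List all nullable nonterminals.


A nonterminal is nullable iff some alternative derives ε (directly, or every symbol in it is nullable)
Nullable: {A}


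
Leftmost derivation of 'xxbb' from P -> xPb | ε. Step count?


Derivation: P => xPb => xxPbb => xxbb
Steps: 3


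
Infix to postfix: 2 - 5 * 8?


* has higher precedence, evaluate 5*8 first
Postfix: 2 5 8 * -


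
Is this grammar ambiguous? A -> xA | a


right-linear, alternatives start with distinct terminals 'x' vs 'a': unique leftmost derivation
Unambiguous


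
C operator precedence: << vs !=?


'<<' is shift (level 8); '!=' is equality (level 6)
Higher level binds tighter
'<<' has higher precedence than '!='


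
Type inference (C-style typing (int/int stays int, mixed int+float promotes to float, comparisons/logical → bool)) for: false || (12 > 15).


Operand types: bool || bool
Rule: logical operators take bool operands and yield bool
Result type: bool


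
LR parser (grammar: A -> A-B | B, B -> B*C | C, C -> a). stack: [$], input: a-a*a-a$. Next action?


no handle on stack; shift 'a'
Action: shift


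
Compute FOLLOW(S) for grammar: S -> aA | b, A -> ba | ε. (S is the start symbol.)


$ ∈ FOLLOW(S). For each A -> αBβ: add FIRST(β)\{ε} to FOLLOW(B); if β nullable, add FOLLOW(A).
FOLLOW(S) = {$}


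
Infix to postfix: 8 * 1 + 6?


Left to right (same or higher precedence on left)
Postfix: 8 1 * 6 +


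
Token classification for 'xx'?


Pattern: letter/underscore followed by alphanumerics, not a keyword
Type: IDENTIFIER


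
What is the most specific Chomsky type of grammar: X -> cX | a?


Right-linear: every RHS is a terminal or a terminal followed by one nonterminal
Classification: Type 3 (Regular)


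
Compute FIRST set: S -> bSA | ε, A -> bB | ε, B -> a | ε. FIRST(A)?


Per alternative of A: FIRST(bB) = {b}; FIRST(ε) = {ε}
FIRST(A) = {b, ε}


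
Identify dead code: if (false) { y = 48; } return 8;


condition is constant false, so the whole block is unreachable
Dead: 'if (false) { y = 48; }'


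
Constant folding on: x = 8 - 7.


8 - 7 = 1 at compile time
Optimized: x = 1


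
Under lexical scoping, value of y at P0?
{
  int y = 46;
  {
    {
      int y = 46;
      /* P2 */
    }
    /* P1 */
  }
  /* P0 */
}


y declared in the same block as P0
y = 46


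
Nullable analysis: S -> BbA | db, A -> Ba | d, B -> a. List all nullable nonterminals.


A nonterminal is nullable iff some alternative derives ε (directly, or every symbol in it is nullable)
Nullable: {}


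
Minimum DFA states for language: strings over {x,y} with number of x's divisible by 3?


Track (count of x) mod 3: states 0..2, accept at 0
Minimal DFA: 3 states


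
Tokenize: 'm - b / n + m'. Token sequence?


Scan left to right, longest-match per lexeme
Tokens: ID(m), OP(-), ID(b), OP(/), ID(n), OP(+), ID(m)


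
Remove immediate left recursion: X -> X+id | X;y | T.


Left-recursive alternatives: X+id, X;y; non-recursive: T
Introduce X': X -> TX', X' -> +idX' | ;yX' | ε


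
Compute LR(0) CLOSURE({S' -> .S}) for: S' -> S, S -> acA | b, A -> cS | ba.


Start: S' -> .S
For each item with dot before a nonterminal B, add B -> .γ for every B-production
Closure: [S' -> .S, S -> .acA, S -> .b]


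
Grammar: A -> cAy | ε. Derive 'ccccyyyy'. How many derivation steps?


Derivation: A => cAy => ccAyy => cccAyyy => ccccAyyyy => ccccyyyy
Steps: 5


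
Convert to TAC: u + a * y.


Break into single-operator statements:
t1 = a * y
t2 = u + t1


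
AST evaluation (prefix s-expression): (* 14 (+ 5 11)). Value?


Evaluate inner: (+ 5 11) = 16
Evaluate root: (* 14 16) = 224
Result: 224


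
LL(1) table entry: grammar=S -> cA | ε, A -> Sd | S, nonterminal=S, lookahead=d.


For [S, d]: ε is nullable and 'd' ∈ FOLLOW(S)
Entry: S -> ε


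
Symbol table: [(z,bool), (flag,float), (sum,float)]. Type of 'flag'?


Lookup 'flag' → type float


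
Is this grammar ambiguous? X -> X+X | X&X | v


'v+v&v' has two parse trees (no precedence encoded between + and &)
Ambiguous


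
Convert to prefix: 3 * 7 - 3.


left-to-right (same/higher precedence on left): tree is (- (* 3 7) 3)
Prefix: - * 3 7 3


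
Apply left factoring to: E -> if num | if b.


Common prefix: 'if'
Factored: E -> if E', E' -> num | b


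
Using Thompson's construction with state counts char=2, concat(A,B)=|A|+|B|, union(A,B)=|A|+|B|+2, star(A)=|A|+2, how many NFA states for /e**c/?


Syntax tree has 2 char leaf(s), 0 union(s), 2 star(s)
chars contribute 2×2 = 4; each union adds +2; each star adds +2
Total: 4 + 0 + 4 = 8 states


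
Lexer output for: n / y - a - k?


Scan left to right, longest-match per lexeme
Tokens: ID(n), OP(/), ID(y), OP(-), ID(a), OP(-), ID(k)


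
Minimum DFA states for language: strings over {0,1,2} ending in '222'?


Track the longest suffix of input matching a prefix of '222': 4 classes (prefixes of length 0..3)
Minimal DFA: 4 states


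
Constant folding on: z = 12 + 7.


12 + 7 = 19 at compile time
Optimized: z = 19


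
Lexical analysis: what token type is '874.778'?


Pattern: digits with a decimal point
Type: FLOAT_LITERAL


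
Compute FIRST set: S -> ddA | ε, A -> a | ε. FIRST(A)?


Per alternative of A: FIRST(a) = {a}; FIRST(ε) = {ε}
FIRST(A) = {a, ε}


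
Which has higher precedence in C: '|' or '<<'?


'<<' is shift (level 8); '|' is bitwise OR (level 3)
Higher level binds tighter
'<<' has higher precedence than '|'


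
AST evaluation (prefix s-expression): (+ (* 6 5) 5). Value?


Evaluate inner: (* 6 5) = 30
Evaluate root: (+ 30 5) = 35
Result: 35


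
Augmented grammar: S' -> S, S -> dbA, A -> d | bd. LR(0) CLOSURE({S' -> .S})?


Start: S' -> .S
For each item with dot before a nonterminal B, add B -> .γ for every B-production
Closure: [S' -> .S, S -> .dbA]


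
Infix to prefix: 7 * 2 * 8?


left-to-right (same/higher precedence on left): tree is (* (* 7 2) 8)
Prefix: * * 7 2 8


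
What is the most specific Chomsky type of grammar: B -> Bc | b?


Left-linear: every RHS is a terminal or one nonterminal followed by a terminal
Classification: Type 3 (Regular)


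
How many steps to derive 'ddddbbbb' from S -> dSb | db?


Derivation: S => dSb => ddSbb => dddSbbb => ddddbbbb
Steps: 4


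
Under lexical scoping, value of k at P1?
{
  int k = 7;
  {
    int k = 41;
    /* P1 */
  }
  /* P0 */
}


k declared in the same block as P1
k = 41


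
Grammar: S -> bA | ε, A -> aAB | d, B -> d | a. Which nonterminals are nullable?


A nonterminal is nullable iff some alternative derives ε (directly, or every symbol in it is nullable)
Nullable: {S}


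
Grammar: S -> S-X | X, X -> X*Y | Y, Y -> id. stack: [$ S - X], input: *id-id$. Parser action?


'*' can extend X; shift to build X -> X*Y
Action: shift


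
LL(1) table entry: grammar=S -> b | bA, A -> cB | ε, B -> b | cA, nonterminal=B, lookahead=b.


For [B, b]: 'b' ∈ FIRST(b)
Entry: B -> b


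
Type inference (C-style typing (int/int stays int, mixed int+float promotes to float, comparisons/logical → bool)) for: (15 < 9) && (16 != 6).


Operand types: bool && bool
Rule: logical operators take bool operands and yield bool
Result type: bool


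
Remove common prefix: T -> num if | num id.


Common prefix: 'num'
Factored: T -> num T', T' -> if | id


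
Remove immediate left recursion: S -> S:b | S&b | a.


Left-recursive alternatives: S:b, S&b; non-recursive: a
Introduce S': S -> aS', S' -> :bS' | &bS' | ε


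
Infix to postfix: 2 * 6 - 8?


Left to right (same or higher precedence on left)
Postfix: 2 6 * 8 -


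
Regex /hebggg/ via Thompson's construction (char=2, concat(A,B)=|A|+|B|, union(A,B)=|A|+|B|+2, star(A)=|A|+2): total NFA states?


Syntax tree has 6 char leaf(s), 0 union(s), 0 star(s)
chars contribute 6×2 = 12; each union adds +2; each star adds +2
Total: 12 + 0 + 0 = 12 states


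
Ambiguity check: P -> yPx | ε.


balanced y^n…x^n: each string has a unique parse
Unambiguous


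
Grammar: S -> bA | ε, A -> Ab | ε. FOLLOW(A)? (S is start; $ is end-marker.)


$ ∈ FOLLOW(S). For each A -> αBβ: add FIRST(β)\{ε} to FOLLOW(B); if β nullable, add FOLLOW(A).
FOLLOW(A) = {$, b}


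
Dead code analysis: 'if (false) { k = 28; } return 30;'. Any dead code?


condition is constant false, so the whole block is unreachable
Dead: 'if (false) { k = 28; }'


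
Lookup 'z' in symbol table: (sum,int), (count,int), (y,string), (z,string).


Lookup 'z' → type string


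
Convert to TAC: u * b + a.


Break into single-operator statements:
t1 = u * b
t2 = t1 + a


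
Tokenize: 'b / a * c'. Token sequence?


Scan left to right, longest-match per lexeme
Tokens: ID(b), OP(/), ID(a), OP(*), ID(c)


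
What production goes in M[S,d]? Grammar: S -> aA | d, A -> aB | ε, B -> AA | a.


For [S, d]: 'd' ∈ FIRST(d)
Entry: S -> d


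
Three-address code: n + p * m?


Break into single-operator statements:
t1 = p * m
t2 = n + t1


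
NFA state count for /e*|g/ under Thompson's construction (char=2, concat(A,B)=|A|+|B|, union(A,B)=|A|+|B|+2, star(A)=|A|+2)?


Syntax tree has 2 char leaf(s), 1 union(s), 1 star(s)
chars contribute 2×2 = 4; each union adds +2; each star adds +2
Total: 4 + 2 + 2 = 8 states


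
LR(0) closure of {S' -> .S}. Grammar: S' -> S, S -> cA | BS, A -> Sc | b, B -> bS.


Start: S' -> .S
For each item with dot before a nonterminal B, add B -> .γ for every B-production
Closure: [S' -> .S, S -> .cA, S -> .BS, B -> .bS]


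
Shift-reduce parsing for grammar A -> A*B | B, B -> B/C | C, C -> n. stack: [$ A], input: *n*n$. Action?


shift '*' to continue A -> A*B
Action: shift


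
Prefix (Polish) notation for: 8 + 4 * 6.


'*' binds tighter: tree is (+ 8 (* 4 6))
Prefix: + 8 * 4 6


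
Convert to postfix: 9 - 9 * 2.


* has higher precedence, evaluate 9*2 first
Postfix: 9 9 2 * -


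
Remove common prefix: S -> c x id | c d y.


Common prefix: 'c'
Factored: S -> c S', S' -> x id | d y


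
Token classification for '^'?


Pattern: operator symbol
Type: OPERATOR


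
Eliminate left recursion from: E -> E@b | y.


Left-recursive alternatives: E@b; non-recursive: y
Introduce E': E -> yE', E' -> @bE' | ε


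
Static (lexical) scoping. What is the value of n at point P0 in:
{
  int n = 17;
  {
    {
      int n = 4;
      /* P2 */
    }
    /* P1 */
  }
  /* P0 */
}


n declared in the same block as P0
n = 17


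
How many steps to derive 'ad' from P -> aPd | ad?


Derivation: P => ad
Steps: 1


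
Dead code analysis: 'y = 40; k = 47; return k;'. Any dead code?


y is assigned but never read
Dead: 'y = 40'


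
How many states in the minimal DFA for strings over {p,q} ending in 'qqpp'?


Track the longest suffix of input matching a prefix of 'qqpp': 5 classes (prefixes of length 0..4)
Minimal DFA: 5 states


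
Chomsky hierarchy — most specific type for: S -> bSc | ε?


Single nonterminal LHS, but b^n c^n is not regular
Classification: Type 2 (Context-Free)


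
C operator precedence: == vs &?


'==' is equality (level 6); '&' is bitwise AND (level 5)
Higher level binds tighter
'==' has higher precedence than '&'


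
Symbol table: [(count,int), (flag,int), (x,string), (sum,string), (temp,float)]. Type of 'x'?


Lookup 'x' → type string


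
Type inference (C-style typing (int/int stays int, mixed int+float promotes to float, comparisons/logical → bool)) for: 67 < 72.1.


Operand types: int < float
Rule: comparison yields bool
Result type: bool


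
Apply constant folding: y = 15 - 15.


15 - 15 = 0 at compile time
Optimized: y = 0


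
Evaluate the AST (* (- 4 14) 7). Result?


Evaluate inner: (- 4 14) = -10
Evaluate root: (* -10 7) = -70
Result: -70


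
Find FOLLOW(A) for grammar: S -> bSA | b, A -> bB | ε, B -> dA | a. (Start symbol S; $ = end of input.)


$ ∈ FOLLOW(S). For each A -> αBβ: add FIRST(β)\{ε} to FOLLOW(B); if β nullable, add FOLLOW(A).
FOLLOW(A) = {$, b}


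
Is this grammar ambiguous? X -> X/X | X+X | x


'x/x+x' has two parse trees (no precedence encoded between / and +)
Ambiguous


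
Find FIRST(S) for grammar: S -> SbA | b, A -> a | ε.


Per alternative of S: FIRST(SbA) = {b}; FIRST(b) = {b}
FIRST(S) = {b}


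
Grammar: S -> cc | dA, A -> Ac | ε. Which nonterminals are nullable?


A nonterminal is nullable iff some alternative derives ε (directly, or every symbol in it is nullable)
Nullable: {A}


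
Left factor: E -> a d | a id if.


Common prefix: 'a'
Factored: E -> a E', E' -> d | id if


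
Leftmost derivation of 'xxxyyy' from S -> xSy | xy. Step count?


Derivation: S => xSy => xxSyy => xxxyyy
Steps: 3


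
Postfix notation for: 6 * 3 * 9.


Left to right (same or higher precedence on left)
Postfix: 6 3 * 9 *


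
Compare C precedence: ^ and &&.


'^' is bitwise XOR (level 4); '&&' is logical AND (level 2)
Higher level binds tighter
'^' has higher precedence than '&&'


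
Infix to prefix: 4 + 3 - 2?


left-to-right (same/higher precedence on left): tree is (- (+ 4 3) 2)
Prefix: - + 4 3 2


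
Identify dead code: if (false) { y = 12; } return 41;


condition is constant false, so the whole block is unreachable
Dead: 'if (false) { y = 12; }'


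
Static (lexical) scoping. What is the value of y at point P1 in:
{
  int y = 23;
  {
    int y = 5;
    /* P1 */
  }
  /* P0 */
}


y declared in the same block as P1
y = 5


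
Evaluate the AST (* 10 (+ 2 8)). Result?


Evaluate inner: (+ 2 8) = 10
Evaluate root: (* 10 10) = 100
Result: 100


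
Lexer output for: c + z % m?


Scan left to right, longest-match per lexeme
Tokens: ID(c), OP(+), ID(z), OP(%), ID(m)


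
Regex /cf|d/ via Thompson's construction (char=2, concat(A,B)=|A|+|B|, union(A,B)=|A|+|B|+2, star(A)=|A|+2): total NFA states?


Syntax tree has 3 char leaf(s), 1 union(s), 0 star(s)
chars contribute 3×2 = 6; each union adds +2; each star adds +2
Total: 6 + 2 + 0 = 8 states


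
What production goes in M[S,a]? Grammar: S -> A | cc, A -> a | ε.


For [S, a]: 'a' ∈ FIRST(A)
Entry: S -> A


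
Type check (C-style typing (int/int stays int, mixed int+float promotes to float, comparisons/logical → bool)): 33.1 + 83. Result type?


Operand types: float + int
Rule: mixed int/float promotes to float; int/int stays int
Result type: float


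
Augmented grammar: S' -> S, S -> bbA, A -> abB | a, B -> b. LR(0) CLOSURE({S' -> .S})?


Start: S' -> .S
For each item with dot before a nonterminal B, add B -> .γ for every B-production
Closure: [S' -> .S, S -> .bbA]


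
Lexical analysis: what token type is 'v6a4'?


Pattern: letter/underscore followed by alphanumerics, not a keyword
Type: IDENTIFIER


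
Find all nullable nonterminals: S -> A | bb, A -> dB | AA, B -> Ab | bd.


A nonterminal is nullable iff some alternative derives ε (directly, or every symbol in it is nullable)
Nullable: {}


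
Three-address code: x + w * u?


Break into single-operator statements:
t1 = w * u
t2 = x + t1


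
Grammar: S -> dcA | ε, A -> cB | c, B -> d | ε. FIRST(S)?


Per alternative of S: FIRST(dcA) = {d}; FIRST(ε) = {ε}
FIRST(S) = {d, ε}


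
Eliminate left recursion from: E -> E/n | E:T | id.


Left-recursive alternatives: E/n, E:T; non-recursive: id
Introduce E': E -> idE', E' -> /nE' | :TE' | ε


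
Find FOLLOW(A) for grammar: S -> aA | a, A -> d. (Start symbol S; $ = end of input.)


$ ∈ FOLLOW(S). For each A -> αBβ: add FIRST(β)\{ε} to FOLLOW(B); if β nullable, add FOLLOW(A).
FOLLOW(A) = {$}


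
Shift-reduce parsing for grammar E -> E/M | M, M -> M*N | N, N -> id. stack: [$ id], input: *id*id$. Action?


'id' on top is the handle for N -> id
Action: reduce (N -> id)


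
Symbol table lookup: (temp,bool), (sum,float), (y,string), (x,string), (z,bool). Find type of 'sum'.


Lookup 'sum' → type float


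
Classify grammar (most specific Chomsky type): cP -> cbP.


LHS has context (more than one symbol) and |LHS| ≤ |RHS|
Classification: Type 1 (Context-Sensitive)


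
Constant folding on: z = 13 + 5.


13 + 5 = 18 at compile time
Optimized: z = 18


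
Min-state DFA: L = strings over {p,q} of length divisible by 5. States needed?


Track length mod 5: states 0..4, accept at 0
Minimal DFA: 5 states


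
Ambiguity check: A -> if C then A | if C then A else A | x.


dangling else: 'if C then if C then x else x' parses two ways
Ambiguous


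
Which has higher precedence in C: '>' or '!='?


'>' is relational (level 7); '!=' is equality (level 6)
Higher level binds tighter
'>' has higher precedence than '!='


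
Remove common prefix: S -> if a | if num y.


Common prefix: 'if'
Factored: S -> if S', S' -> a | num y


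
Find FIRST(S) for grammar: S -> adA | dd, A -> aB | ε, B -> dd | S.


Per alternative of S: FIRST(adA) = {a}; FIRST(dd) = {d}
FIRST(S) = {a, d}


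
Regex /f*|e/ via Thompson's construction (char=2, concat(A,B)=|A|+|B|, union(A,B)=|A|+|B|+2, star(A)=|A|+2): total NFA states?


Syntax tree has 2 char leaf(s), 1 union(s), 1 star(s)
chars contribute 2×2 = 4; each union adds +2; each star adds +2
Total: 4 + 2 + 2 = 8 states


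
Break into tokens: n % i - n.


Scan left to right, longest-match per lexeme
Tokens: ID(n), OP(%), ID(i), OP(-), ID(n)


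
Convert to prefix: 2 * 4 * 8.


left-to-right (same/higher precedence on left): tree is (* (* 2 4) 8)
Prefix: * * 2 4 8


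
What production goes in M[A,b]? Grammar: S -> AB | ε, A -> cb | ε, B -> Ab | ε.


For [A, b]: ε is nullable and 'b' ∈ FOLLOW(A)
Entry: A -> ε


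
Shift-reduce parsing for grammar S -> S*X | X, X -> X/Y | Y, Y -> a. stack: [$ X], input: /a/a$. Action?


shift '/' to continue X -> X/Y
Action: shift


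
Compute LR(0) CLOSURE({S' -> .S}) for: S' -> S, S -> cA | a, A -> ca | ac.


Start: S' -> .S
For each item with dot before a nonterminal B, add B -> .γ for every B-production
Closure: [S' -> .S, S -> .cA, S -> .a]


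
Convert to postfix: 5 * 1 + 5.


Left to right (same or higher precedence on left)
Postfix: 5 1 * 5 +


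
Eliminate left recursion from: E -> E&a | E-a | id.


Left-recursive alternatives: E&a, E-a; non-recursive: id
Introduce E': E -> idE', E' -> &aE' | -aE' | ε


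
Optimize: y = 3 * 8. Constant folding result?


3 * 8 = 24 at compile time
Optimized: y = 24


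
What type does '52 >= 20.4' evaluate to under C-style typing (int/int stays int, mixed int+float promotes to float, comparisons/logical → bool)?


Operand types: int >= float
Rule: comparison yields bool
Result type: bool


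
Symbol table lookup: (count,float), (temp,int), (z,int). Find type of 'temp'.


Lookup 'temp' → type int


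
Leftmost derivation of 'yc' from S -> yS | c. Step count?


Derivation: S => yS => yc
Steps: 2


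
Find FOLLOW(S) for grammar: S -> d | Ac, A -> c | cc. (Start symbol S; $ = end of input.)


$ ∈ FOLLOW(S). For each A -> αBβ: add FIRST(β)\{ε} to FOLLOW(B); if β nullable, add FOLLOW(A).
FOLLOW(S) = {$}


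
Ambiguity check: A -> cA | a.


right-linear, alternatives start with distinct terminals 'c' vs 'a': unique leftmost derivation
Unambiguous


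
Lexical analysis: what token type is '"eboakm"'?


Pattern: double-quoted sequence
Type: STRING_LITERAL


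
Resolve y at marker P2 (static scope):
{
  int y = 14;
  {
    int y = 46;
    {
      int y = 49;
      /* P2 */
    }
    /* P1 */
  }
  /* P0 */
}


y declared in the same block as P2
y = 49


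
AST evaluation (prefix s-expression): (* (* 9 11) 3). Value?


Evaluate inner: (* 9 11) = 99
Evaluate root: (* 99 3) = 297
Result: 297


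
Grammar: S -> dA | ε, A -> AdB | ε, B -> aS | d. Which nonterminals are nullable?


A nonterminal is nullable iff some alternative derives ε (directly, or every symbol in it is nullable)
Nullable: {A, S}


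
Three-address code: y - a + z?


Break into single-operator statements:
t1 = y - a
t2 = t1 + z


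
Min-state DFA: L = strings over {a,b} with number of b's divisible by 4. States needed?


Track (count of b) mod 4: states 0..3, accept at 0
Minimal DFA: 4 states


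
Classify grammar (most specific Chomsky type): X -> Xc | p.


Left-linear: every RHS is a terminal or one nonterminal followed by a terminal
Classification: Type 3 (Regular)


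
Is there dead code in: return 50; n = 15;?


statement follows a return and is unreachable
Dead: 'n = 15'


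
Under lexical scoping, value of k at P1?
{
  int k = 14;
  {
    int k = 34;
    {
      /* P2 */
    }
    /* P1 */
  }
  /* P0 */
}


k declared in the same block as P1
k = 34


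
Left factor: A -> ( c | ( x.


Common prefix: '('
Factored: A -> ( A', A' -> c | x


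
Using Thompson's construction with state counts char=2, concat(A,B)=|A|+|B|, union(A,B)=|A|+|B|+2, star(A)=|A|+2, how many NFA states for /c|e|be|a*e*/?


Syntax tree has 6 char leaf(s), 3 union(s), 2 star(s)
chars contribute 6×2 = 12; each union adds +2; each star adds +2
Total: 12 + 6 + 4 = 22 states


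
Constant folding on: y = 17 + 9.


17 + 9 = 26 at compile time
Optimized: y = 26


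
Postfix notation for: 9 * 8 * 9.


Left to right (same or higher precedence on left)
Postfix: 9 8 * 9 *


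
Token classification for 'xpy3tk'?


Pattern: letter/underscore followed by alphanumerics, not a keyword
Type: IDENTIFIER


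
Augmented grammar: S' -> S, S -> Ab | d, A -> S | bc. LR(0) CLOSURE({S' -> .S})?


Start: S' -> .S
For each item with dot before a nonterminal B, add B -> .γ for every B-production
Closure: [S' -> .S, S -> .Ab, S -> .d, A -> .S, A -> .bc]


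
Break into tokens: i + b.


Scan left to right, longest-match per lexeme
Tokens: ID(i), OP(+), ID(b)


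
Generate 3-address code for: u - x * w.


Break into single-operator statements:
t1 = x * w
t2 = u - t1


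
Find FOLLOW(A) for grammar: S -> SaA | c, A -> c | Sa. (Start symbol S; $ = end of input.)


$ ∈ FOLLOW(S). For each A -> αBβ: add FIRST(β)\{ε} to FOLLOW(B); if β nullable, add FOLLOW(A).
FOLLOW(A) = {$, a}


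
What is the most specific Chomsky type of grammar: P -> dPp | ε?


Single nonterminal LHS, but d^n p^n is not regular
Classification: Type 2 (Context-Free)


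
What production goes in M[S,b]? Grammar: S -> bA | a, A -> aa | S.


For [S, b]: 'b' ∈ FIRST(bA)
Entry: S -> bA


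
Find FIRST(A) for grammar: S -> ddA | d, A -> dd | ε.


Per alternative of A: FIRST(dd) = {d}; FIRST(ε) = {ε}
FIRST(A) = {d, ε}


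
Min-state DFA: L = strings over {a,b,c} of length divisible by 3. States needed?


Track length mod 3: states 0..2, accept at 0
Minimal DFA: 3 states


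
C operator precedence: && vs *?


'*' is multiplicative (level 10); '&&' is logical AND (level 2)
Higher level binds tighter
'*' has higher precedence than '&&'


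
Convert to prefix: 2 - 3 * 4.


'*' binds tighter: tree is (- 2 (* 3 4))
Prefix: - 2 * 3 4


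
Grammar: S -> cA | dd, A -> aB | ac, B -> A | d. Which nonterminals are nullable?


A nonterminal is nullable iff some alternative derives ε (directly, or every symbol in it is nullable)
Nullable: {}


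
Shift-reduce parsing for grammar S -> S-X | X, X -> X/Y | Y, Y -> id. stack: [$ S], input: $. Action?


start symbol S on stack, input exhausted
Action: accept


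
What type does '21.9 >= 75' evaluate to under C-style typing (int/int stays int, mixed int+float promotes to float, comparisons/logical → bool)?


Operand types: float >= int
Rule: comparison yields bool
Result type: bool


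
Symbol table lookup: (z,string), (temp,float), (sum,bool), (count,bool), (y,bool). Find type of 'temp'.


Lookup 'temp' → type float


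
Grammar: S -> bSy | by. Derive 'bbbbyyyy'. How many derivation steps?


Derivation: S => bSy => bbSyy => bbbSyyy => bbbbyyyy
Steps: 4


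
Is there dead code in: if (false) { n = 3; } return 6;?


condition is constant false, so the whole block is unreachable
Dead: 'if (false) { n = 3; }'


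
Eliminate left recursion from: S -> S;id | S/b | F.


Left-recursive alternatives: S;id, S/b; non-recursive: F
Introduce S': S -> FS', S' -> ;idS' | /bS' | ε


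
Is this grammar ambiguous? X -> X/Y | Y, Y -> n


precedence layered via separate nonterminal Y: deterministic
Unambiguous


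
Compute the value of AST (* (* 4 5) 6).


Evaluate inner: (* 4 5) = 20
Evaluate root: (* 20 6) = 120
Result: 120


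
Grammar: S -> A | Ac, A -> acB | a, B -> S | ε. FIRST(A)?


Per alternative of A: FIRST(acB) = {a}; FIRST(a) = {a}
FIRST(A) = {a}


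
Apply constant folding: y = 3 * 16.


3 * 16 = 48 at compile time
Optimized: y = 48


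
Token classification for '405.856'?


Pattern: digits with a decimal point
Type: FLOAT_LITERAL
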